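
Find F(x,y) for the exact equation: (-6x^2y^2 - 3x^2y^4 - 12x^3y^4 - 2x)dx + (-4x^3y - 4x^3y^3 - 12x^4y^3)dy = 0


Check exactness: ∂M/∂y = -12x^2y - 12x^2y^3 - 48x^3y^3 and ∂N/∂x = -12x^2y - 12x^2y^3 - 48x^3y^3; equal, so the equation is exact.
Integrate M with respect to x (treating y as constant): ∫M dx = -2x^3y^2 - x^3y^4 - 3x^4y^4 - x^2 + h(y).
Differentiate w.r.t. y and set equal to N: all terms match, so h'(y) = 0 and h is a constant absorbed into C.
General solution: -2x^3y^2 - x^3y^4 - 3x^4y^4 - x^2 = C.


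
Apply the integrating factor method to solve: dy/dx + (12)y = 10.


P(x) = 12, Q(x) = 10; integrating factor μ = e^(12x).
(μ y)' = 10e^(12x) ⇒ μ y = (5/6)e^(12x) + C.
Divide by μ: y = 5/6 + Ce^(-12x).


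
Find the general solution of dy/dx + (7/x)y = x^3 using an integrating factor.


P(x) = 7/x ⇒ μ = x^7.
(x^7 y)' = x^10 ⇒ x^7 y = x^11/(11) + C.
Solve for y: y = (1/11)x^4 + C/x^7.


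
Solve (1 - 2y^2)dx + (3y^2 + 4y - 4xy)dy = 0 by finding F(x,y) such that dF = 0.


Check exactness: ∂M/∂y = -4y and ∂N/∂x = -4y; equal, so the equation is exact.
Integrate M with respect to x (treating y as constant): ∫M dx = x - 2xy^2 + h(y).
Differentiate w.r.t. y and set equal to N: the x-dependent terms already match, leaving h'(y) = 3y^2 + 4y. Integrate: h(y) = y^3 + 2y^2.
So F(x,y) = y^3 + 2y^2 + x - 2xy^2.
General solution: y^3 + 2y^2 + x - 2xy^2 = C.


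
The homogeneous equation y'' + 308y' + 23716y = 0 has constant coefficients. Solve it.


Characteristic equation: r² + 308r + 23716 = 0, i.e. (r + 154)² = 0.
Repeated root r = -154; include an x factor for the second linearly independent solution.
General solution: y = (C₁ + C₂x)e^(-154x).


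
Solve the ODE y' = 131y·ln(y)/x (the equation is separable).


Separate: dy/[y ln(y)] = 131 dx/x.
Substitute u = ln(y): du/u = 131 dx/x.
Integrate: ln|ln(y)| = 131ln|x| + C₀, hence ln(y) = C·x^131.


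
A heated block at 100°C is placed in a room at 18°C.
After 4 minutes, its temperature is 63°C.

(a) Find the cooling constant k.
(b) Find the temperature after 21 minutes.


Newton's law: T(t) = T_a + (T₀ - T_a)e^(-kt).
(a) Use T(4) = 63: (63 - 18)/(100 - 18) = e^(-k·4), so k = -ln(0.549)/4 ≈ 0.1500.
(b) Apply k to t = 21: T(21) = 18 + (82)e^(-3.150) ≈ 21.5°C.


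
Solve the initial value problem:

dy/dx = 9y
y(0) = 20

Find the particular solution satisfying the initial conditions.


General solution of y' = 9y is y = Ce^(9x).
Apply y(0) = 20: C = 20.
Particular solution: y = 20e^(9x).


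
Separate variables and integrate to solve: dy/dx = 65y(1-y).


Separate: dy/[y(1-y)] = 65 dx.
Partial fractions: 1/[y(1-y)] = 1/y + 1/(1-y).
Integrate: ln|y/(1-y)| = 65x + C₀.
Solve for y: y = 1/(1 + Ce^(-65x)).


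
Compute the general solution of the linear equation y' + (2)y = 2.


P(x) = 2, Q(x) = 2; integrating factor μ = e^(2x).
(μ y)' = 2e^(2x) ⇒ μ y = e^(2x) + C.
Divide by μ: y = 1 + Ce^(-2x).


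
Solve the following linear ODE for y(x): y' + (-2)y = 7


P(x) = -2 ⇒ μ = e^(-2x).
(μ y)' = 7e^(-2x) ⇒ μ y = -(7/2)e^(-2x) + C.
Divide by μ: y = -7/2 + Ce^(2x).


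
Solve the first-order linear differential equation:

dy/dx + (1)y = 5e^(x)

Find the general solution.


P(x) = 1 ⇒ μ = e^(x).
(μ y)' = 5e^(2x) ⇒ μ y = (5/2)e^(2x) + C.
Divide by μ: y = (5/2)e^(x) + Ce^(-x).


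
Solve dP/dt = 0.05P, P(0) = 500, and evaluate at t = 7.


The ODE dP/dt = 0.05P has solution P(t) = P(0)e^(0.05t).
Substitute P(0) = 500 and t = 7: P(7) = 500 e^(0.35) ≈ 710.


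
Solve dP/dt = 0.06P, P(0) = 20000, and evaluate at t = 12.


The ODE dP/dt = 0.06P has solution P(t) = P(0)e^(0.06t).
Substitute P(0) = 20000 and t = 12: P(12) = 20000 e^(0.72) ≈ 41089.


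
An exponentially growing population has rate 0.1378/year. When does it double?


Exponential growth: P(t) = P₀ e^(0.1378t). Set P(t)/P₀ = 2: e^(0.1378t) = 2.
Solve: t = ln(2)/0.1378 ≈ 5.03 years.


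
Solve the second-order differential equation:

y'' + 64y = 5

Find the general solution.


Homogeneous part: r² + 64 = 0 ⇒ r = ±8i, so y_h = C₁cos(8x) + C₂sin(8x).
Try constant y_p = A; plug in: 64A = 5 ⇒ A = 5/64.
General solution: y = C₁cos(8x) + C₂sin(8x) + 5/64.


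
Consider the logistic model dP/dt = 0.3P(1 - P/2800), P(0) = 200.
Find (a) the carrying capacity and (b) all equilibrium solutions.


Logistic ODE dP/dt = 0.3P(1 - P/2800) has equilibria where dP/dt = 0, i.e. P = 0 or P = 2800.
The coefficient (1 - P/K) = 0 when P = K, identifying K = 2800 as the carrying capacity.
(a) K = 2800; (b) equilibria P = 0 and P = 2800.


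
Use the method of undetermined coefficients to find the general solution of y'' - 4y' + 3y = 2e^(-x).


Characteristic roots of r² - 4r + 3 = 0 are 1, 3.
y_h = C₁e^(x) + C₂e^(3x).
Forcing exponent -1 is not a characteristic root; try y_p = Ae^(-x).
Substitute: A·(1 + (-4)·-1 + (3)) = A·8 = 2, so A = 1/4.
General solution: y = C₁e^(x) + C₂e^(3x) + (1/4)e^(-x).


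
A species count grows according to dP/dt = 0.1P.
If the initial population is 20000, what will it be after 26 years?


The ODE dP/dt = 0.1P has solution P(t) = P(0)e^(0.1t).
Substitute P(0) = 20000 and t = 26: P(26) = 20000 e^(2.60) ≈ 269275.


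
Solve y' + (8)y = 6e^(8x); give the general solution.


P(x) = 8 ⇒ μ = e^(8x).
(μ y)' = 6e^(16x) ⇒ μ y = (6/16)e^(16x) + C.
Divide by μ: y = (3/8)e^(8x) + Ce^(-8x).


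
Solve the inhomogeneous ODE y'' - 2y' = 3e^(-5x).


Characteristic roots of r² - 2r = 0 are 0, 2.
y_h = C₁ + C₂e^(2x).
Forcing exponent -5 is not a characteristic root; try y_p = Ae^(-5x).
Substitute: A·(25 + (-2)·-5 + (0)) = A·35 = 3, so A = 3/35.
General solution: y = C₁ + C₂e^(2x) + (3/35)e^(-5x).


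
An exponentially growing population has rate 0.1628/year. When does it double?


Exponential growth: P(t) = P₀ e^(0.1628t). Set P(t)/P₀ = 2: e^(0.1628t) = 2.
Solve: t = ln(2)/0.1628 ≈ 4.26 years.


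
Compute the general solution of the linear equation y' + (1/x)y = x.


P(x) = 1/x ⇒ μ = x^1.
(x^1 y)' = x^2 ⇒ x^1 y = x^3/(3) + C.
Solve for y: y = (1/3)x^2 + C/x^1.


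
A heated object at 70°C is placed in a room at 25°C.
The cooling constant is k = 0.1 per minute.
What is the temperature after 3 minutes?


Newton's law: dT/dt = -k(T - T_a) has solution T(t) = T_a + (T₀ - T_a)e^(-kt).
Plug in T_a = 25, T₀ = 70, k = 0.1, t = 3: T(3) = 25 + (45)e^(-0.30) ≈ 58.3°C.


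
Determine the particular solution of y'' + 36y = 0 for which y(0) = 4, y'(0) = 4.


Characteristic roots of r² + 36 = 0 are ±6i, so y = C₁cos(6x) + C₂sin(6x).
Apply y(0) = 4: C₁ = 4. Differentiate and apply y'(0) = 4: 6·C₂ = 4, so C₂ = 2/3.
Particular solution: y = 4cos(6x) + (2/3)sin(6x).


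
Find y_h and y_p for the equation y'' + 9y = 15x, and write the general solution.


Homogeneous: r² + 9 = 0 ⇒ r = ±3i, y_h = C₁cos(3x) + C₂sin(3x).
Polynomial forcing; try y_p = Ax + B. Then y_p'' + 9 y_p = 9(Ax + B) = 15x, so B = 0 and A = 5/3.
General solution: y = C₁cos(3x) + C₂sin(3x) + (5/3)x.


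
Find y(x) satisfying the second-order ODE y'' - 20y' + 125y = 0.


Characteristic equation: r² - 20r + 125 = 0.
Discriminant is negative; roots r = 10 ± 5i (complex conjugate pair).
General solution uses e^(α x)(C₁ cos(β x) + C₂ sin(β x)): y = e^(10x)(C₁cos(5x) + C₂sin(5x)).


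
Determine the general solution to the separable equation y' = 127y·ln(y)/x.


Separate: dy/[y ln(y)] = 127 dx/x.
Substitute u = ln(y): du/u = 127 dx/x.
Integrate: ln|ln(y)| = 127ln|x| + C₀, hence ln(y) = C·x^127.


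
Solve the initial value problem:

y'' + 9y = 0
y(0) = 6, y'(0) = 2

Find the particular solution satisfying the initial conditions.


Characteristic roots of r² + 9 = 0 are ±3i, so y = C₁cos(3x) + C₂sin(3x).
Apply y(0) = 6: C₁ = 6. Differentiate and apply y'(0) = 2: 3·C₂ = 2, so C₂ = 2/3.
Particular solution: y = 6cos(3x) + (2/3)sin(3x).


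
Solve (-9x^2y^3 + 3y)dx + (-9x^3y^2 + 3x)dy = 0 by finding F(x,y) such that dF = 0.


Check exactness: ∂M/∂y = -27x^2y^2 + 3 and ∂N/∂x = -27x^2y^2 + 3; equal, so the equation is exact.
Integrate M with respect to x (treating y as constant): ∫M dx = -3x^3y^3 + 3xy + h(y).
Differentiate w.r.t. y and set equal to N: all terms match, so h'(y) = 0 and h is a constant absorbed into C.
General solution: -3x^3y^3 + 3xy = C.


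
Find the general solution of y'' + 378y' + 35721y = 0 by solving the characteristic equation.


Characteristic equation: r² + 378r + 35721 = 0, i.e. (r + 189)² = 0.
Repeated root r = -189; include an x factor for the second linearly independent solution.
General solution: y = (C₁ + C₂x)e^(-189x).


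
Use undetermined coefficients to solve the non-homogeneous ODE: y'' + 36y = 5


Homogeneous part: r² + 36 = 0 ⇒ r = ±6i, so y_h = C₁cos(6x) + C₂sin(6x).
Try constant y_p = A; plug in: 36A = 5 ⇒ A = 5/36.
General solution: y = C₁cos(6x) + C₂sin(6x) + 5/36.


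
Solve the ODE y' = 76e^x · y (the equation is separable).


Separate variables: dy/y = 76e^x dx.
Integrate: ln|y| = 76e^x + C₀.
Exponentiate: y = Ce^(76e^x).


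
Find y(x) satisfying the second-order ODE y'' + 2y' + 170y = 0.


Characteristic equation: r² + 2r + 170 = 0.
Discriminant is negative; roots r = -1 ± 13i (complex conjugate pair).
General solution uses e^(α x)(C₁ cos(β x) + C₂ sin(β x)): y = e^(-x)(C₁cos(13x) + C₂sin(13x)).


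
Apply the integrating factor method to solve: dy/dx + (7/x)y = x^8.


P(x) = 7/x ⇒ μ = x^7.
(x^7 y)' = x^7·x^8 = x^15.
Integrate: x^7 y = x^16/(16) + C.
Solve for y: y = (1/16)x^9 + C/x^7.


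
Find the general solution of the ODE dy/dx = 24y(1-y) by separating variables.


Separate: dy/[y(1-y)] = 24 dx.
Partial fractions: 1/[y(1-y)] = 1/y + 1/(1-y).
Integrate: ln|y/(1-y)| = 24x + C₀.
Solve for y: y = 1/(1 + Ce^(-24x)).


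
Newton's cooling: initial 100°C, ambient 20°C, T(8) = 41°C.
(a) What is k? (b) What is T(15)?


Newton's law: T(t) = T_a + (T₀ - T_a)e^(-kt).
(a) Use T(8) = 41: (41 - 20)/(100 - 20) = e^(-k·8), so k = -ln(0.263)/8 ≈ 0.1672.
(b) Apply k to t = 15: T(15) = 20 + (80)e^(-2.508) ≈ 26.5°C.


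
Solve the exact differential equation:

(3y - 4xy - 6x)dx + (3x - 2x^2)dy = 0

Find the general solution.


Check exactness: ∂M/∂y = 3 - 4x and ∂N/∂x = 3 - 4x; equal, so the equation is exact.
Integrate M with respect to x (treating y as constant): ∫M dx = 3xy - 2x^2y - 3x^2 + h(y).
Differentiate w.r.t. y and set equal to N: all terms match, so h'(y) = 0 and h is a constant absorbed into C.
General solution: 3xy - 2x^2y - 3x^2 = C.


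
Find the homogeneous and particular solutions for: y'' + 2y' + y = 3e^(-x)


Characteristic polynomial (r + 1)² = 0; repeated root r = -1.
y_h = (C₁ + C₂x)e^(-x). Forcing matches the repeated root (resonance), so try y_p = Ax² e^(-x).
Substitute and solve for A: 2A = 3, so A = 3/2.
General solution: y = (C₁ + C₂x + (3/2)x²)e^(-x).


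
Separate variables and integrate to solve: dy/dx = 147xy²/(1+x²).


Separate: dy/y² = 147x/(1+x²) dx.
Integrate LHS: ∫ dy/y² = -1/y.
Integrate RHS via u = 1+x²: (147/2)ln(1+x²) + C.
Result: -1/y = (147/2)ln(1+x²) + C.


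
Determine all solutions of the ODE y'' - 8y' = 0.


Characteristic equation: r² - 8r = 0.
Factor: (r - 0)(r - 8) = 0 ⇒ r = 0, 8 (distinct real).
General solution: y = C₁ + C₂e^(8x).


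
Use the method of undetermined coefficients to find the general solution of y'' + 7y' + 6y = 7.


Characteristic roots of r² + 7r + 6 = 0 are -6, -1.
y_h = C₁e^(-6x) + C₂e^(-x).
Constant forcing; try y_p = A. Then 6A = 7 ⇒ A = 7/6.
General solution: y = C₁e^(-6x) + C₂e^(-x) + 7/6.


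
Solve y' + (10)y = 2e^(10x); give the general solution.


P(x) = 10 ⇒ μ = e^(10x).
(μ y)' = 2e^(20x) ⇒ μ y = (2/20)e^(20x) + C.
Divide by μ: y = (1/10)e^(10x) + Ce^(-10x).


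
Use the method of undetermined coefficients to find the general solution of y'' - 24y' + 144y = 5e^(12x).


Characteristic polynomial (r - 12)² = 0; repeated root r = 12.
y_h = (C₁ + C₂x)e^(12x). Forcing matches the repeated root (resonance), so try y_p = Ax² e^(12x).
Substitute and solve for A: 2A = 5, so A = 5/2.
General solution: y = (C₁ + C₂x + (5/2)x²)e^(12x).


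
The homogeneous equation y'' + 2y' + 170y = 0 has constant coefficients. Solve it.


Characteristic equation: r² + 2r + 170 = 0.
Discriminant is negative; roots r = -1 ± 13i (complex conjugate pair).
General solution uses e^(α x)(C₁ cos(β x) + C₂ sin(β x)): y = e^(-x)(C₁cos(13x) + C₂sin(13x)).


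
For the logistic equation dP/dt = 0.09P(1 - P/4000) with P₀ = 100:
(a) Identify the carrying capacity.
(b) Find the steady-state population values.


Logistic ODE dP/dt = 0.09P(1 - P/4000) has equilibria where dP/dt = 0, i.e. P = 0 or P = 4000.
The coefficient (1 - P/K) = 0 when P = K, identifying K = 4000 as the carrying capacity.
(a) K = 4000; (b) equilibria P = 0 and P = 4000.


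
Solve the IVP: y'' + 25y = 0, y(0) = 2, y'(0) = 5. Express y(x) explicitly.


Characteristic roots of r² + 25 = 0 are ±5i, so y = C₁cos(5x) + C₂sin(5x).
Apply y(0) = 2: C₁ = 2. Differentiate and apply y'(0) = 5: 5·C₂ = 5, so C₂ = 1.
Particular solution: y = 2cos(5x) + sin(5x).


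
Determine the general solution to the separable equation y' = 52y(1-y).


Separate: dy/[y(1-y)] = 52 dx.
Partial fractions: 1/[y(1-y)] = 1/y + 1/(1-y).
Integrate: ln|y/(1-y)| = 52x + C₀.
Solve for y: y = 1/(1 + Ce^(-52x)).


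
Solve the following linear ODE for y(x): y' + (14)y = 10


P(x) = 14, Q(x) = 10; integrating factor μ = e^(14x).
(μ y)' = 10e^(14x) ⇒ μ y = (5/7)e^(14x) + C.
Divide by μ: y = 5/7 + Ce^(-14x).


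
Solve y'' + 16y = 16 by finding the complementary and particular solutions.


Homogeneous part: r² + 16 = 0 ⇒ r = ±4i, so y_h = C₁cos(4x) + C₂sin(4x).
Try constant y_p = A; plug in: 16A = 16 ⇒ A = 1.
General solution: y = C₁cos(4x) + C₂sin(4x) + 1.


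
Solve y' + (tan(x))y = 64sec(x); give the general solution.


P(x) = tan(x) ⇒ μ = e^(∫tan(x)dx) = sec(x).
(sec(x) y)' = 64sec²(x) ⇒ sec(x) y = 64tan(x) + C.
Multiply by cos(x): y = 64sin(x) + C·cos(x).


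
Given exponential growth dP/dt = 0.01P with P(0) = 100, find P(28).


The ODE dP/dt = 0.01P has solution P(t) = P(0)e^(0.01t).
Substitute P(0) = 100 and t = 28: P(28) = 100 e^(0.28) ≈ 132.


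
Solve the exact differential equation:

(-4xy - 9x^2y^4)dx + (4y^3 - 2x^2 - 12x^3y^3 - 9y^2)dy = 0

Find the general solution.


Check exactness: ∂M/∂y = -4x - 36x^2y^3 and ∂N/∂x = -4x - 36x^2y^3; equal, so the equation is exact.
Integrate M with respect to x (treating y as constant): ∫M dx = -2x^2y - 3x^3y^4 + h(y).
Differentiate w.r.t. y and set equal to N: the x-dependent terms already match, leaving h'(y) = 4y^3 - 9y^2. Integrate: h(y) = y^4 - 3y^3.
So F(x,y) = y^4 - 2x^2y - 3x^3y^4 - 3y^3.
General solution: y^4 - 2x^2y - 3x^3y^4 - 3y^3 = C.


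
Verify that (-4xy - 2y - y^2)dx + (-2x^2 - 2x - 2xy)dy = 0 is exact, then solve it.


Check exactness: ∂M/∂y = -4x - 2 - 2y and ∂N/∂x = -4x - 2 - 2y; equal, so the equation is exact.
Integrate M with respect to x (treating y as constant): ∫M dx = -2x^2y - 2xy - xy^2 + h(y).
Differentiate w.r.t. y and set equal to N: all terms match, so h'(y) = 0 and h is a constant absorbed into C.
General solution: -2x^2y - 2xy - xy^2 = C.


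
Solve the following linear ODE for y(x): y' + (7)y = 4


P(x) = 7, Q(x) = 4; integrating factor μ = e^(7x).
(μ y)' = 4e^(7x) ⇒ μ y = (4/7)e^(7x) + C.
Divide by μ: y = 4/7 + Ce^(-7x).


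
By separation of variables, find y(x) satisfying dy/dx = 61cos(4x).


g(y) = 1, so integrate directly: y = ∫ 61cos(4x) dx = (61/4)sin(4x) + C.


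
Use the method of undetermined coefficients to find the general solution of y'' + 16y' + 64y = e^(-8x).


Characteristic polynomial (r + 8)² = 0; repeated root r = -8.
y_h = (C₁ + C₂x)e^(-8x). Forcing matches the repeated root (resonance), so try y_p = Ax² e^(-8x).
Substitute and solve for A: 2A = 1, so A = 1/2.
General solution: y = (C₁ + C₂x + (1/2)x²)e^(-8x).


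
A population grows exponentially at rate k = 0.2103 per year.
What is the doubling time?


Exponential growth: P(t) = P₀ e^(0.2103t). Set P(t)/P₀ = 2: e^(0.2103t) = 2.
Solve: t = ln(2)/0.2103 ≈ 3.30 years.


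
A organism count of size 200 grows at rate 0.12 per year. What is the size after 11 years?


The ODE dP/dt = 0.12P has solution P(t) = P(0)e^(0.12t).
Substitute P(0) = 200 and t = 11: P(11) = 200 e^(1.32) ≈ 749.


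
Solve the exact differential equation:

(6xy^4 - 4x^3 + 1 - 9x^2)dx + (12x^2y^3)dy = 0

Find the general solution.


Check exactness: ∂M/∂y = 24xy^3 and ∂N/∂x = 24xy^3; equal, so the equation is exact.
Integrate M with respect to x (treating y as constant): ∫M dx = 3x^2y^4 - x^4 + x - 3x^3 + h(y).
Differentiate w.r.t. y and set equal to N: all terms match, so h'(y) = 0 and h is a constant absorbed into C.
General solution: 3x^2y^4 - x^4 + x - 3x^3 = C.


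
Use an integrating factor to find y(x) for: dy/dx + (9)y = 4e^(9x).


P(x) = 9 ⇒ μ = e^(9x).
(μ y)' = 4e^(18x) ⇒ μ y = (4/18)e^(18x) + C.
Divide by μ: y = (2/9)e^(9x) + Ce^(-9x).


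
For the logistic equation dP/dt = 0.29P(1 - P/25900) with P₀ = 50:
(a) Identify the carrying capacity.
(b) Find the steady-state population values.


Logistic ODE dP/dt = 0.29P(1 - P/25900) has equilibria where dP/dt = 0, i.e. P = 0 or P = 25900.
The coefficient (1 - P/K) = 0 when P = K, identifying K = 25900 as the carrying capacity.
(a) K = 25900; (b) equilibria P = 0 and P = 25900.


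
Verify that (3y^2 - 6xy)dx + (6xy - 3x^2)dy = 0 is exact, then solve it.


Check exactness: ∂M/∂y = 6y - 6x and ∂N/∂x = 6y - 6x; equal, so the equation is exact.
Integrate M with respect to x (treating y as constant): ∫M dx = 3xy^2 - 3x^2y + h(y).
Differentiate w.r.t. y and set equal to N: all terms match, so h'(y) = 0 and h is a constant absorbed into C.
General solution: 3xy^2 - 3x^2y = C.


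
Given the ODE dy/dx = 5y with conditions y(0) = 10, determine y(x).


General solution of y' = 5y is y = Ce^(5x).
Apply y(0) = 10: C = 10.
Particular solution: y = 10e^(5x).


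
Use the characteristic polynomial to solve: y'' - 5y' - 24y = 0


Characteristic equation: r² - 5r - 24 = 0.
Factor: (r - 8)(r + 3) = 0 ⇒ r = 8, -3 (distinct real).
General solution: y = C₁e^(8x) + C₂e^(-3x).


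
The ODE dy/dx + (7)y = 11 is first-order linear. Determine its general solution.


P(x) = 7, Q(x) = 11; integrating factor μ = e^(7x).
(μ y)' = 11e^(7x) ⇒ μ y = (11/7)e^(7x) + C.
Divide by μ: y = 11/7 + Ce^(-7x).


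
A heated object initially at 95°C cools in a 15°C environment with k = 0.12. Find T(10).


Newton's law: dT/dt = -k(T - T_a) has solution T(t) = T_a + (T₀ - T_a)e^(-kt).
Plug in T_a = 15, T₀ = 95, k = 0.12, t = 10: T(10) = 15 + (80)e^(-1.20) ≈ 39.1°C.


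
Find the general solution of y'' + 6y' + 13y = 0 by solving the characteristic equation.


Characteristic equation: r² + 6r + 13 = 0.
Discriminant is negative; roots r = -3 ± 2i (complex conjugate pair).
General solution uses e^(α x)(C₁ cos(β x) + C₂ sin(β x)): y = e^(-3x)(C₁cos(2x) + C₂sin(2x)).


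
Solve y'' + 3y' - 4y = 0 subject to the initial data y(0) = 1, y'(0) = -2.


Characteristic roots of r² + 3r - 4 = 0 are 1, -4.
General solution y = c₁ e^(x) + c₂ e^(-4x).
Apply y(0) = 1: c₁ + c₂ = 1. Apply y'(0) = -2: 1 c₁ - 4 c₂ = -2.
Solve: c₁ = 2/5, c₂ = 3/5.
Particular solution: y = (2/5)e^(x) + (3/5)e^(-4x).


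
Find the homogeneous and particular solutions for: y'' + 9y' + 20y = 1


Characteristic roots of r² + 9r + 20 = 0 are -5, -4.
y_h = C₁e^(-5x) + C₂e^(-4x).
Constant forcing; try y_p = A. Then 20A = 1 ⇒ A = 1/20.
General solution: y = C₁e^(-5x) + C₂e^(-4x) + 1/20.


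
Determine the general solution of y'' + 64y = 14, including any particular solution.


Homogeneous part: r² + 64 = 0 ⇒ r = ±8i, so y_h = C₁cos(8x) + C₂sin(8x).
Try constant y_p = A; plug in: 64A = 14 ⇒ A = 7/32.
General solution: y = C₁cos(8x) + C₂sin(8x) + 7/32.


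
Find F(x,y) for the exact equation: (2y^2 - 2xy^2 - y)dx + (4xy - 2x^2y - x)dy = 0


Check exactness: ∂M/∂y = 4y - 4xy - 1 and ∂N/∂x = 4y - 4xy - 1; equal, so the equation is exact.
Integrate M with respect to x (treating y as constant): ∫M dx = 2xy^2 - x^2y^2 - xy + h(y).
Differentiate w.r.t. y and set equal to N: all terms match, so h'(y) = 0 and h is a constant absorbed into C.
General solution: 2xy^2 - x^2y^2 - xy = C.


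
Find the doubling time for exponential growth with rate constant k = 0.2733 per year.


Exponential growth: P(t) = P₀ e^(0.2733t). Set P(t)/P₀ = 2: e^(0.2733t) = 2.
Solve: t = ln(2)/0.2733 ≈ 2.54 years.


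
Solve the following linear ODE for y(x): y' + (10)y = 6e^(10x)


P(x) = 10 ⇒ μ = e^(10x).
(μ y)' = 6e^(20x) ⇒ μ y = (6/20)e^(20x) + C.
Divide by μ: y = (3/10)e^(10x) + Ce^(-10x).


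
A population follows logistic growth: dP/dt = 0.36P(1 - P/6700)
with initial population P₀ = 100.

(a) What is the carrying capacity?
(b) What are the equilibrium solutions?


Logistic ODE dP/dt = 0.36P(1 - P/6700) has equilibria where dP/dt = 0, i.e. P = 0 or P = 6700.
The coefficient (1 - P/K) = 0 when P = K, identifying K = 6700 as the carrying capacity.
(a) K = 6700; (b) equilibria P = 0 and P = 6700.


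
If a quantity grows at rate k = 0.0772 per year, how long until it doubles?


Exponential growth: P(t) = P₀ e^(0.0772t). Set P(t)/P₀ = 2: e^(0.0772t) = 2.
Solve: t = ln(2)/0.0772 ≈ 8.98 years.


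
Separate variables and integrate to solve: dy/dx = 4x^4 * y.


Separate variables: dy/y = 4x^4 dx.
Integrate: ln|y| = (4/5)x^5 + C₀.
Exponentiate: y = Ce^((4/5)x^5).


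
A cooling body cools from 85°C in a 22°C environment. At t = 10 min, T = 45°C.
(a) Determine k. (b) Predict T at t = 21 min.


Newton's law: T(t) = T_a + (T₀ - T_a)e^(-kt).
(a) Use T(10) = 45: (45 - 22)/(85 - 22) = e^(-k·10), so k = -ln(0.365)/10 ≈ 0.1008.
(b) Apply k to t = 21: T(21) = 22 + (63)e^(-2.116) ≈ 29.6°C.


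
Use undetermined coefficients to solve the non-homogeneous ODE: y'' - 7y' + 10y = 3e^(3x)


Characteristic roots of r² - 7r + 10 = 0 are 2, 5.
y_h = C₁e^(2x) + C₂e^(5x).
Forcing exponent 3 is not a characteristic root; try y_p = Ae^(3x).
Substitute: A·(9 + (-7)·3 + (10)) = A·-2 = 3, so A = -3/2.
General solution: y = C₁e^(2x) + C₂e^(5x) - (3/2)e^(3x).


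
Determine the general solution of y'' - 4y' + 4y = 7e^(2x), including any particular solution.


Characteristic polynomial (r - 2)² = 0; repeated root r = 2.
y_h = (C₁ + C₂x)e^(2x). Forcing matches the repeated root (resonance), so try y_p = Ax² e^(2x).
Substitute and solve for A: 2A = 7, so A = 7/2.
General solution: y = (C₁ + C₂x + (7/2)x²)e^(2x).


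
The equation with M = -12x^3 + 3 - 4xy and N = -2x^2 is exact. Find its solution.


Check exactness: ∂M/∂y = -4x and ∂N/∂x = -4x; equal, so the equation is exact.
Integrate M with respect to x (treating y as constant): ∫M dx = -3x^4 + 3x - 2x^2y + h(y).
Differentiate w.r.t. y and set equal to N: all terms match, so h'(y) = 0 and h is a constant absorbed into C.
General solution: -3x^4 + 3x - 2x^2y = C.


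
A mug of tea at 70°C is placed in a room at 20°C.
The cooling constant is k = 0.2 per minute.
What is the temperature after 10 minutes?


Newton's law: dT/dt = -k(T - T_a) has solution T(t) = T_a + (T₀ - T_a)e^(-kt).
Plug in T_a = 20, T₀ = 70, k = 0.2, t = 10: T(10) = 20 + (50)e^(-2.00) ≈ 26.8°C.


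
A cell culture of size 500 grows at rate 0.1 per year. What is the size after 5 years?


The ODE dP/dt = 0.1P has solution P(t) = P(0)e^(0.1t).
Substitute P(0) = 500 and t = 5: P(5) = 500 e^(0.50) ≈ 824.


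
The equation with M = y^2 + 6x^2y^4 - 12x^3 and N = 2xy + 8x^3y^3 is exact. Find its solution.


Check exactness: ∂M/∂y = 2y + 24x^2y^3 and ∂N/∂x = 2y + 24x^2y^3; equal, so the equation is exact.
Integrate M with respect to x (treating y as constant): ∫M dx = xy^2 + 2x^3y^4 - 3x^4 + h(y).
Differentiate w.r.t. y and set equal to N: all terms match, so h'(y) = 0 and h is a constant absorbed into C.
General solution: xy^2 + 2x^3y^4 - 3x^4 = C.


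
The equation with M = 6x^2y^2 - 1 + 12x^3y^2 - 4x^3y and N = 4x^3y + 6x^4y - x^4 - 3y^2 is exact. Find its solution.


Check exactness: ∂M/∂y = 12x^2y + 24x^3y - 4x^3 and ∂N/∂x = 12x^2y + 24x^3y - 4x^3; equal, so the equation is exact.
Integrate M with respect to x (treating y as constant): ∫M dx = 2x^3y^2 - x + 3x^4y^2 - x^4y + h(y).
Differentiate w.r.t. y and set equal to N: the x-dependent terms already match, leaving h'(y) = -3y^2. Integrate: h(y) = -y^3.
So F(x,y) = 2x^3y^2 - x + 3x^4y^2 - x^4y - y^3.
General solution: 2x^3y^2 - x + 3x^4y^2 - x^4y - y^3 = C.


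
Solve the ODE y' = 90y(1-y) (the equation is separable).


Separate: dy/[y(1-y)] = 90 dx.
Partial fractions: 1/[y(1-y)] = 1/y + 1/(1-y).
Integrate: ln|y/(1-y)| = 90x + C₀.
Solve for y: y = 1/(1 + Ce^(-90x)).


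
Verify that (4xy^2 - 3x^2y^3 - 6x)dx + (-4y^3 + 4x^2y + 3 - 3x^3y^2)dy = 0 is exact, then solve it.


Check exactness: ∂M/∂y = 8xy - 9x^2y^2 and ∂N/∂x = 8xy - 9x^2y^2; equal, so the equation is exact.
Integrate M with respect to x (treating y as constant): ∫M dx = 2x^2y^2 - x^3y^3 - 3x^2 + h(y).
Differentiate w.r.t. y and set equal to N: the x-dependent terms already match, leaving h'(y) = -4y^3 + 3. Integrate: h(y) = -y^4 + 3y.
So F(x,y) = -y^4 + 2x^2y^2 + 3y - x^3y^3 - 3x^2.
General solution: -y^4 + 2x^2y^2 + 3y - x^3y^3 - 3x^2 = C.


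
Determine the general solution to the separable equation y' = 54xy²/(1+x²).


Separate: dy/y² = 54x/(1+x²) dx.
Integrate LHS: ∫ dy/y² = -1/y.
Integrate RHS via u = 1+x²: 27ln(1+x²) + C.
Result: -1/y = 27ln(1+x²) + C.


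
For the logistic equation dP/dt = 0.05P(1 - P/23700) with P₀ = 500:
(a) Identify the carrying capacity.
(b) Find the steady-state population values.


Logistic ODE dP/dt = 0.05P(1 - P/23700) has equilibria where dP/dt = 0, i.e. P = 0 or P = 23700.
The coefficient (1 - P/K) = 0 when P = K, identifying K = 23700 as the carrying capacity.
(a) K = 23700; (b) equilibria P = 0 and P = 23700.


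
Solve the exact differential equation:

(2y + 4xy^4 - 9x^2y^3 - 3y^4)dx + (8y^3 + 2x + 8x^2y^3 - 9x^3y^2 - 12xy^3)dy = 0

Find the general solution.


Check exactness: ∂M/∂y = 2 + 16xy^3 - 27x^2y^2 - 12y^3 and ∂N/∂x = 2 + 16xy^3 - 27x^2y^2 - 12y^3; equal, so the equation is exact.
Integrate M with respect to x (treating y as constant): ∫M dx = 2xy + 2x^2y^4 - 3x^3y^3 - 3xy^4 + h(y).
Differentiate w.r.t. y and set equal to N: the x-dependent terms already match, leaving h'(y) = 8y^3. Integrate: h(y) = 2y^4.
So F(x,y) = 2y^4 + 2xy + 2x^2y^4 - 3x^3y^3 - 3xy^4.
General solution: 2y^4 + 2xy + 2x^2y^4 - 3x^3y^3 - 3xy^4 = C.


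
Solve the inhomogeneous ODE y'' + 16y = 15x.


Homogeneous: r² + 16 = 0 ⇒ r = ±4i, y_h = C₁cos(4x) + C₂sin(4x).
Polynomial forcing; try y_p = Ax + B. Then y_p'' + 16 y_p = 16(Ax + B) = 15x, so B = 0 and A = 15/16.
General solution: y = C₁cos(4x) + C₂sin(4x) + (15/16)x.


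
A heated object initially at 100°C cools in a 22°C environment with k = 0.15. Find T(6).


Newton's law: dT/dt = -k(T - T_a) has solution T(t) = T_a + (T₀ - T_a)e^(-kt).
Plug in T_a = 22, T₀ = 100, k = 0.15, t = 6: T(6) = 22 + (78)e^(-0.90) ≈ 53.7°C.


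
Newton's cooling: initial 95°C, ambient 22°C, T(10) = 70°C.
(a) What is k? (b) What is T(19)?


Newton's law: T(t) = T_a + (T₀ - T_a)e^(-kt).
(a) Use T(10) = 70: (70 - 22)/(95 - 22) = e^(-k·10), so k = -ln(0.658)/10 ≈ 0.0419.
(b) Apply k to t = 19: T(19) = 22 + (73)e^(-0.797) ≈ 54.9°C.


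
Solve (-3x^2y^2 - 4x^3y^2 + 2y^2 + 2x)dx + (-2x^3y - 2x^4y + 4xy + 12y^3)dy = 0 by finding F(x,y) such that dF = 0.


Check exactness: ∂M/∂y = -6x^2y - 8x^3y + 4y and ∂N/∂x = -6x^2y - 8x^3y + 4y; equal, so the equation is exact.
Integrate M with respect to x (treating y as constant): ∫M dx = -x^3y^2 - x^4y^2 + 2xy^2 + x^2 + h(y).
Differentiate w.r.t. y and set equal to N: the x-dependent terms already match, leaving h'(y) = 12y^3. Integrate: h(y) = 3y^4.
So F(x,y) = -x^3y^2 - x^4y^2 + 2xy^2 + x^2 + 3y^4.
General solution: -x^3y^2 - x^4y^2 + 2xy^2 + x^2 + 3y^4 = C.


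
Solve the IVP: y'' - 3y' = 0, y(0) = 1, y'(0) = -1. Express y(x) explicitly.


Characteristic roots of r² - 3r = 0 are 3, 0.
General solution y = c₁ e^(3x) + c₂.
Apply y(0) = 1: c₁ + c₂ = 1. Apply y'(0) = -1: 3 c₁ + 0 c₂ = -1.
Solve: c₁ = -1/3, c₂ = 4/3.
Particular solution: y = -(1/3)e^(3x) + 4/3.


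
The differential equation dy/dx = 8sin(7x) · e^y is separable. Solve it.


Separate: e^(-y) dy = 8sin(7x) dx.
Integrate: -e^(-y) = -(8/7)cos(7x) + C₀.
Rearrange: e^(-y) = (8/7)cos(7x) + C.


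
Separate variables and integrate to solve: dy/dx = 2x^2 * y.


Separate variables: dy/y = 2x^2 dx.
Integrate: ln|y| = (2/3)x^3 + C₀.
Exponentiate: y = Ce^((2/3)x^3).


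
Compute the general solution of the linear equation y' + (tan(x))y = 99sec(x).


P(x) = tan(x) ⇒ μ = e^(∫tan(x)dx) = sec(x).
(sec(x) y)' = 99sec²(x) ⇒ sec(x) y = 99tan(x) + C.
Multiply by cos(x): y = 99sin(x) + C·cos(x).


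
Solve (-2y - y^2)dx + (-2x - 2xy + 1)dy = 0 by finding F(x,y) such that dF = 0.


Check exactness: ∂M/∂y = -2 - 2y and ∂N/∂x = -2 - 2y; equal, so the equation is exact.
Integrate M with respect to x (treating y as constant): ∫M dx = -2xy - xy^2 + h(y).
Differentiate w.r.t. y and set equal to N: the x-dependent terms already match, leaving h'(y) = 1. Integrate: h(y) = y.
So F(x,y) = -2xy - xy^2 + y.
General solution: -2xy - xy^2 + y = C.


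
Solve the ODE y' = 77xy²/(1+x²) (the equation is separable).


Separate: dy/y² = 77x/(1+x²) dx.
Integrate LHS: ∫ dy/y² = -1/y.
Integrate RHS via u = 1+x²: (77/2)ln(1+x²) + C.
Result: -1/y = (77/2)ln(1+x²) + C.


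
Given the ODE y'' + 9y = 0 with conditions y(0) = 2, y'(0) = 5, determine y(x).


Characteristic roots of r² + 9 = 0 are ±3i, so y = C₁cos(3x) + C₂sin(3x).
Apply y(0) = 2: C₁ = 2. Differentiate and apply y'(0) = 5: 3·C₂ = 5, so C₂ = 5/3.
Particular solution: y = 2cos(3x) + (5/3)sin(3x).


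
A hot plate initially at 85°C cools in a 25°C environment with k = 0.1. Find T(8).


Newton's law: dT/dt = -k(T - T_a) has solution T(t) = T_a + (T₀ - T_a)e^(-kt).
Plug in T_a = 25, T₀ = 85, k = 0.1, t = 8: T(8) = 25 + (60)e^(-0.80) ≈ 52.0°C.


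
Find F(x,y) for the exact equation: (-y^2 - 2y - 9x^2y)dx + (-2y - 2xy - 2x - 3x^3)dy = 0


Check exactness: ∂M/∂y = -2y - 2 - 9x^2 and ∂N/∂x = -2y - 2 - 9x^2; equal, so the equation is exact.
Integrate M with respect to x (treating y as constant): ∫M dx = -xy^2 - 2xy - 3x^3y + h(y).
Differentiate w.r.t. y and set equal to N: the x-dependent terms already match, leaving h'(y) = -2y. Integrate: h(y) = -y^2.
So F(x,y) = -y^2 - xy^2 - 2xy - 3x^3y.
General solution: -y^2 - xy^2 - 2xy - 3x^3y = C.


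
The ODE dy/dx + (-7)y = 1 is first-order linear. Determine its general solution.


P(x) = -7 ⇒ μ = e^(-7x).
(μ y)' = e^(-7x) ⇒ μ y = -(1/7)e^(-7x) + C.
Divide by μ: y = -1/7 + Ce^(7x).


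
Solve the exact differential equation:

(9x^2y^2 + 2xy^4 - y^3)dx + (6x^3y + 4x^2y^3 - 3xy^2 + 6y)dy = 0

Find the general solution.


Check exactness: ∂M/∂y = 18x^2y + 8xy^3 - 3y^2 and ∂N/∂x = 18x^2y + 8xy^3 - 3y^2; equal, so the equation is exact.
Integrate M with respect to x (treating y as constant): ∫M dx = 3x^3y^2 + x^2y^4 - xy^3 + h(y).
Differentiate w.r.t. y and set equal to N: the x-dependent terms already match, leaving h'(y) = 6y. Integrate: h(y) = 3y^2.
So F(x,y) = 3x^3y^2 + x^2y^4 - xy^3 + 3y^2.
General solution: 3x^3y^2 + x^2y^4 - xy^3 + 3y^2 = C.


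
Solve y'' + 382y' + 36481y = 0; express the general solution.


Characteristic equation: r² + 382r + 36481 = 0, i.e. (r + 191)² = 0.
Repeated root r = -191; include an x factor for the second linearly independent solution.
General solution: y = (C₁ + C₂x)e^(-191x).


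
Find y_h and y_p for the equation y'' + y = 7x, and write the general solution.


Homogeneous: r² + 1 = 0 ⇒ r = ±1i, y_h = C₁cos(x) + C₂sin(x).
Polynomial forcing; try y_p = Ax + B. Then y_p'' + 1 y_p = 1(Ax + B) = 7x, so B = 0 and A = 7.
General solution: y = C₁cos(x) + C₂sin(x) + 7x.


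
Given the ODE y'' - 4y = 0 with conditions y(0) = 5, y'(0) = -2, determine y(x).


Characteristic roots of r² - 4 = 0 are 2, -2.
General solution y = c₁ e^(2x) + c₂ e^(-2x).
Apply y(0) = 5: c₁ + c₂ = 5. Apply y'(0) = -2: 2 c₁ - 2 c₂ = -2.
Solve: c₁ = 2, c₂ = 3.
Particular solution: y = 2e^(2x) + 3e^(-2x).


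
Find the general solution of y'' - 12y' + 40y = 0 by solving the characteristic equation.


Characteristic equation: r² - 12r + 40 = 0.
Discriminant is negative; roots r = 6 ± 2i (complex conjugate pair).
General solution uses e^(α x)(C₁ cos(β x) + C₂ sin(β x)): y = e^(6x)(C₁cos(2x) + C₂sin(2x)).


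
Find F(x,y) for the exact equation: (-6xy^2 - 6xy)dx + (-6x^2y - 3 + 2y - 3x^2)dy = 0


Check exactness: ∂M/∂y = -12xy - 6x and ∂N/∂x = -12xy - 6x; equal, so the equation is exact.
Integrate M with respect to x (treating y as constant): ∫M dx = -3x^2y^2 - 3x^2y + h(y).
Differentiate w.r.t. y and set equal to N: the x-dependent terms already match, leaving h'(y) = -3 + 2y. Integrate: h(y) = -3y + y^2.
So F(x,y) = -3x^2y^2 - 3y + y^2 - 3x^2y.
General solution: -3x^2y^2 - 3y + y^2 - 3x^2y = C.


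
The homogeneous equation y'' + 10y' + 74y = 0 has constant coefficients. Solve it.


Characteristic equation: r² + 10r + 74 = 0.
Discriminant is negative; roots r = -5 ± 7i (complex conjugate pair).
General solution uses e^(α x)(C₁ cos(β x) + C₂ sin(β x)): y = e^(-5x)(C₁cos(7x) + C₂sin(7x)).


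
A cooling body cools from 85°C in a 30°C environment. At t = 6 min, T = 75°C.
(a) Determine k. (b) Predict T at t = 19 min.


Newton's law: T(t) = T_a + (T₀ - T_a)e^(-kt).
(a) Use T(6) = 75: (75 - 30)/(85 - 30) = e^(-k·6), so k = -ln(0.818)/6 ≈ 0.0334.
(b) Apply k to t = 19: T(19) = 30 + (55)e^(-0.635) ≈ 59.1°C.


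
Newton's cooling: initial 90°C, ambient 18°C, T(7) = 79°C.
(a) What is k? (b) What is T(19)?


Newton's law: T(t) = T_a + (T₀ - T_a)e^(-kt).
(a) Use T(7) = 79: (79 - 18)/(90 - 18) = e^(-k·7), so k = -ln(0.847)/7 ≈ 0.0237.
(b) Apply k to t = 19: T(19) = 18 + (72)e^(-0.450) ≈ 63.9°C.


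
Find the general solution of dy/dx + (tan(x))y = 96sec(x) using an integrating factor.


P(x) = tan(x) ⇒ μ = e^(∫tan(x)dx) = sec(x).
(sec(x) y)' = 96sec²(x) ⇒ sec(x) y = 96tan(x) + C.
Multiply by cos(x): y = 96sin(x) + C·cos(x).


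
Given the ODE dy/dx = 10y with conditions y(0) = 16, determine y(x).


General solution of y' = 10y is y = Ce^(10x).
Apply y(0) = 16: C = 16.
Particular solution: y = 16e^(10x).


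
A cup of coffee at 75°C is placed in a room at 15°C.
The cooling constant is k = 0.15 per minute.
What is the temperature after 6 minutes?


Newton's law: dT/dt = -k(T - T_a) has solution T(t) = T_a + (T₀ - T_a)e^(-kt).
Plug in T_a = 15, T₀ = 75, k = 0.15, t = 6: T(6) = 15 + (60)e^(-0.90) ≈ 39.4°C.


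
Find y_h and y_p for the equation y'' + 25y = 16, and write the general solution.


Homogeneous part: r² + 25 = 0 ⇒ r = ±5i, so y_h = C₁cos(5x) + C₂sin(5x).
Try constant y_p = A; plug in: 25A = 16 ⇒ A = 16/25.
General solution: y = C₁cos(5x) + C₂sin(5x) + 16/25.


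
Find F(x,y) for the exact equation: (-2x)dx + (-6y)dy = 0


Check exactness: ∂M/∂y = 0 and ∂N/∂x = 0; equal, so the equation is exact.
Integrate M with respect to x (treating y as constant): ∫M dx = -x^2 + h(y).
Differentiate w.r.t. y and set equal to N: the x-dependent terms already match, leaving h'(y) = -6y. Integrate: h(y) = -3y^2.
So F(x,y) = -3y^2 - x^2.
General solution: -3y^2 - x^2 = C.


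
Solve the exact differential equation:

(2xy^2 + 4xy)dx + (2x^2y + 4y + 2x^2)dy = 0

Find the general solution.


Check exactness: ∂M/∂y = 4xy + 4x and ∂N/∂x = 4xy + 4x; equal, so the equation is exact.
Integrate M with respect to x (treating y as constant): ∫M dx = x^2y^2 + 2x^2y + h(y).
Differentiate w.r.t. y and set equal to N: the x-dependent terms already match, leaving h'(y) = 4y. Integrate: h(y) = 2y^2.
So F(x,y) = x^2y^2 + 2y^2 + 2x^2y.
General solution: x^2y^2 + 2y^2 + 2x^2y = C.


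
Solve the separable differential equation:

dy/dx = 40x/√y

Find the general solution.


Separate: √y dy = 40x dx.
Integrate: (2/3)y^(3/2) = 20x² + C.


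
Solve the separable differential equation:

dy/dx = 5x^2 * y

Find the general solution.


Separate variables: dy/y = 5x^2 dx.
Integrate: ln|y| = (5/3)x^3 + C₀.
Exponentiate: y = Ce^((5/3)x^3).


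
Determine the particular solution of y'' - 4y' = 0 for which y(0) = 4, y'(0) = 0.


Characteristic roots of r² - 4r = 0 are 4, 0.
General solution y = c₁ e^(4x) + c₂.
Apply y(0) = 4: c₁ + c₂ = 4. Apply y'(0) = 0: 4 c₁ + 0 c₂ = 0.
Solve: c₁ = 0, c₂ = 4.
Particular solution: y = 0e^(4x) + 4.


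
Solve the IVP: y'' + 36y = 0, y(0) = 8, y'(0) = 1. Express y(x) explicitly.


Characteristic roots of r² + 36 = 0 are ±6i, so y = C₁cos(6x) + C₂sin(6x).
Apply y(0) = 8: C₁ = 8. Differentiate and apply y'(0) = 1: 6·C₂ = 1, so C₂ = 1/6.
Particular solution: y = 8cos(6x) + (1/6)sin(6x).


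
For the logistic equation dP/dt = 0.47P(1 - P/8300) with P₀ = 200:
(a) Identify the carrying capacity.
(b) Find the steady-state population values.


Logistic ODE dP/dt = 0.47P(1 - P/8300) has equilibria where dP/dt = 0, i.e. P = 0 or P = 8300.
The coefficient (1 - P/K) = 0 when P = K, identifying K = 8300 as the carrying capacity.
(a) K = 8300; (b) equilibria P = 0 and P = 8300.


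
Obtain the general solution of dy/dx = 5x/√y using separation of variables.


Separate: √y dy = 5x dx.
Integrate: (2/3)y^(3/2) = (5/2)x² + C.


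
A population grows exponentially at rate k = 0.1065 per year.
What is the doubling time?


Exponential growth: P(t) = P₀ e^(0.1065t). Set P(t)/P₀ = 2: e^(0.1065t) = 2.
Solve: t = ln(2)/0.1065 ≈ 6.51 years.


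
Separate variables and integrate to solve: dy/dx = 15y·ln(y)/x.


Separate: dy/[y ln(y)] = 15 dx/x.
Substitute u = ln(y): du/u = 15 dx/x.
Integrate: ln|ln(y)| = 15ln|x| + C₀, hence ln(y) = C·x^15.


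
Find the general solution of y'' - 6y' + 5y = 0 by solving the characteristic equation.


Characteristic equation: r² - 6r + 5 = 0.
Factor: (r - 5)(r - 1) = 0 ⇒ r = 5, 1 (distinct real).
General solution: y = C₁e^(5x) + C₂e^(x).


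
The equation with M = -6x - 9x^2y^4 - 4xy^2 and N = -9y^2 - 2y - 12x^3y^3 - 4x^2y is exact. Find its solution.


Check exactness: ∂M/∂y = -36x^2y^3 - 8xy and ∂N/∂x = -36x^2y^3 - 8xy; equal, so the equation is exact.
Integrate M with respect to x (treating y as constant): ∫M dx = -3x^2 - 3x^3y^4 - 2x^2y^2 + h(y).
Differentiate w.r.t. y and set equal to N: the x-dependent terms already match, leaving h'(y) = -9y^2 - 2y. Integrate: h(y) = -3y^3 - y^2.
So F(x,y) = -3x^2 - 3y^3 - y^2 - 3x^3y^4 - 2x^2y^2.
General solution: -3x^2 - 3y^3 - y^2 - 3x^3y^4 - 2x^2y^2 = C.


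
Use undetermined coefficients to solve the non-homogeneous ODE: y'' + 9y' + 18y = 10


Characteristic roots of r² + 9r + 18 = 0 are -6, -3.
y_h = C₁e^(-6x) + C₂e^(-3x).
Constant forcing; try y_p = A. Then 18A = 10 ⇒ A = 5/9.
General solution: y = C₁e^(-6x) + C₂e^(-3x) + 5/9.
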